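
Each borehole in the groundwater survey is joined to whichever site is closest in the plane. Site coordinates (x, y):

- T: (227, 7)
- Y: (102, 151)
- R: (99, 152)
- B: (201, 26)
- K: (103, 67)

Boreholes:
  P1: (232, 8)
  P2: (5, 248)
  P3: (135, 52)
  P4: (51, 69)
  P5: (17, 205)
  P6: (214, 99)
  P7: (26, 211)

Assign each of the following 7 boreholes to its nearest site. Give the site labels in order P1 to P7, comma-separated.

T, R, K, K, R, B, R

P1 → T (d²=26.00)
P2 → R (d²=18052.00)
P3 → K (d²=1249.00)
P4 → K (d²=2708.00)
P5 → R (d²=9533.00)
P6 → B (d²=5498.00)
P7 → R (d²=8810.00)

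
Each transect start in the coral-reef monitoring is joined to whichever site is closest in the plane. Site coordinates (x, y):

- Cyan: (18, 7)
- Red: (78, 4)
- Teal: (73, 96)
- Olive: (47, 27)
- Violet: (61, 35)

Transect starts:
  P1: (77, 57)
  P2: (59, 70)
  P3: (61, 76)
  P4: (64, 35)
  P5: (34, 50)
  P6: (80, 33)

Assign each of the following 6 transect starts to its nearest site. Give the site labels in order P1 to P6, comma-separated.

Violet, Teal, Teal, Violet, Olive, Violet

P1 → Violet (d²=740.00)
P2 → Teal (d²=872.00)
P3 → Teal (d²=544.00)
P4 → Violet (d²=9.00)
P5 → Olive (d²=698.00)
P6 → Violet (d²=365.00)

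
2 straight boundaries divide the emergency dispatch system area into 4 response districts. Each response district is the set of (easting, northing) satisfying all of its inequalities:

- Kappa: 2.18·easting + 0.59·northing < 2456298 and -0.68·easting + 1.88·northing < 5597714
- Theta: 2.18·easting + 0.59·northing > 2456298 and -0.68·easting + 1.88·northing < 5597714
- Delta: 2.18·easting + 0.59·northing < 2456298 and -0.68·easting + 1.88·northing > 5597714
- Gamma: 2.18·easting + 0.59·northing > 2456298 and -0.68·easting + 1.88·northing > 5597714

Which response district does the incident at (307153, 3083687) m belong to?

Theta

2.18·307153 + 0.59·3083687 = 2488968.870, which is > 2456298
-0.68·307153 + 1.88·3083687 = 5588467.520, which is < 5597714
This sign pattern matches Theta.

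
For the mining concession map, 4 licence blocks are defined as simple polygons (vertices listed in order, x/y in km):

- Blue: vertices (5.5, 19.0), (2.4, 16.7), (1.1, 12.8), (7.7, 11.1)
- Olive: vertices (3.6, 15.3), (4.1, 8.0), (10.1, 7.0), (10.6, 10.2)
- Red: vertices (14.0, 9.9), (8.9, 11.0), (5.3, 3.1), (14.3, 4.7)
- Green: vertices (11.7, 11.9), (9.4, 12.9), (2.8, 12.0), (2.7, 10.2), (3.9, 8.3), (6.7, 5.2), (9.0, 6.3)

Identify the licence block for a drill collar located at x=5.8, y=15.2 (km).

Cast a ray rightward from (5.8, 15.2). For each polygon, the edges (by vertex number in listed order) whose endpoints lie on opposite sides of y = 15.2, where each meets that height, and whether that is right or left of the point:
Blue: 2–3 at x≈1.90 (left), 4–1 at x≈6.56 (right) → 1 crossing.
Olive: 1–2 at x≈3.61 (left), 4–1 at x≈3.74 (left) → 0 crossings.
Red: no edge straddles that height → 0 crossings.
Green: no edge straddles that height → 0 crossings.
Only Blue has an odd count, so the point is inside Blue.

Blue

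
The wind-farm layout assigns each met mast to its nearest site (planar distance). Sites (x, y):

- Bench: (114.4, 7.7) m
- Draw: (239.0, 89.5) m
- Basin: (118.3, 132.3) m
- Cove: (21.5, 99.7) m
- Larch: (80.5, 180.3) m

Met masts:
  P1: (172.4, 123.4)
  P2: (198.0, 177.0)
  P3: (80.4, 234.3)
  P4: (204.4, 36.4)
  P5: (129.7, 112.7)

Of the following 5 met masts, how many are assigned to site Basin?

P1 → Basin
P2 → Basin
P3 → Larch
P4 → Draw
P5 → Basin
3 of the 5 go to Basin.

3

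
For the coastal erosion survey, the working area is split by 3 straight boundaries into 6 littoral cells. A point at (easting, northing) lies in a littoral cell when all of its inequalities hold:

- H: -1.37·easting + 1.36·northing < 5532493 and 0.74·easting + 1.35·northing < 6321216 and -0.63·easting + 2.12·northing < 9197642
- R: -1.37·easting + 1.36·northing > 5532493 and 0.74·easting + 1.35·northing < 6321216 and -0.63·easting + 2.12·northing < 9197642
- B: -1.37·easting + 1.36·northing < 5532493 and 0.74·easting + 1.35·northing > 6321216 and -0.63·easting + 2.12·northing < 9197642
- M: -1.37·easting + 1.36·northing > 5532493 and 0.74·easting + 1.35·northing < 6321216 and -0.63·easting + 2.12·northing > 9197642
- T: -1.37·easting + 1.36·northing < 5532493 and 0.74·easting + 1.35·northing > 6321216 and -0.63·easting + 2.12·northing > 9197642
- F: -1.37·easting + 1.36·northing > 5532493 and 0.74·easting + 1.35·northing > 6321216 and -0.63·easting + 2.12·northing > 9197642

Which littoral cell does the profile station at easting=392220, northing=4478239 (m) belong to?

F

-1.37·392220 + 1.36·4478239 = 5553063.640, which is > 5532493
0.74·392220 + 1.35·4478239 = 6335865.450, which is > 6321216
-0.63·392220 + 2.12·4478239 = 9246768.080, which is > 9197642
This sign pattern matches F.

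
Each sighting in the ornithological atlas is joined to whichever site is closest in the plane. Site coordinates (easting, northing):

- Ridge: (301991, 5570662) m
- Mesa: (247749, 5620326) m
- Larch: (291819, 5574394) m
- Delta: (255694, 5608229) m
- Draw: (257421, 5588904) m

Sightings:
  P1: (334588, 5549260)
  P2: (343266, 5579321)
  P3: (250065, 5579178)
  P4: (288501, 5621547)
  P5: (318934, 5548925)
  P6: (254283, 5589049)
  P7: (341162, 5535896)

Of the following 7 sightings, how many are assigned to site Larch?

P1 → Ridge
P2 → Ridge
P3 → Draw
P4 → Delta
P5 → Ridge
P6 → Draw
P7 → Ridge
0 of the 7 go to Larch.

0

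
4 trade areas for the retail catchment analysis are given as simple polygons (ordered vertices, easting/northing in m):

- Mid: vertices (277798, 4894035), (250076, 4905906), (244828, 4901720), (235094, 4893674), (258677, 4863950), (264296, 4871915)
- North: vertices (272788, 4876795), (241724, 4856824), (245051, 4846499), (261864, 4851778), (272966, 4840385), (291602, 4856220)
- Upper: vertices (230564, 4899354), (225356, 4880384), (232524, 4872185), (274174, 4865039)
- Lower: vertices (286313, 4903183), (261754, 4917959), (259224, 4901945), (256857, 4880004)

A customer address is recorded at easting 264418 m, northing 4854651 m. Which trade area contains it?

North

Cast a ray rightward from (264418, 4854651). For each polygon, the edges (by vertex number in listed order) whose endpoints lie on opposite sides of northing = 4854651, where each meets that height, and whether that is right or left of the point:
Mid: no edge straddles that height → 0 crossings.
North: 2–3 at easting≈242424.2 (left), 5–6 at easting≈289755.5 (right) → 1 crossing.
Upper: no edge straddles that height → 0 crossings.
Lower: no edge straddles that height → 0 crossings.
Only North has an odd count, so the point is inside North.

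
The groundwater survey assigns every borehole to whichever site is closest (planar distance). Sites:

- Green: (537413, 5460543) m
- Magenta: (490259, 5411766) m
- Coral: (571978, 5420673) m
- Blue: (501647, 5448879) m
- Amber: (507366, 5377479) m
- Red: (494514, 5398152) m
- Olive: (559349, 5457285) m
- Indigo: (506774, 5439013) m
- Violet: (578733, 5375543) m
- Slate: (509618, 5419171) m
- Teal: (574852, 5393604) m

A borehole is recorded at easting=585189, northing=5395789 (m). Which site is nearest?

Teal

Squared distances to each site:
Green: 6475626692.000; Magenta: 9266969429.000; Coral: 793743977.000; Blue: 9797813864.000; Amber: 6391675429.000; Red: 8227539394.000; Olive: 4449463616.000; Indigo: 8017226401.000; Violet: 451580452.000; Slate: 6257693965.000; Teal: 111627794.000.
Minimum at Teal.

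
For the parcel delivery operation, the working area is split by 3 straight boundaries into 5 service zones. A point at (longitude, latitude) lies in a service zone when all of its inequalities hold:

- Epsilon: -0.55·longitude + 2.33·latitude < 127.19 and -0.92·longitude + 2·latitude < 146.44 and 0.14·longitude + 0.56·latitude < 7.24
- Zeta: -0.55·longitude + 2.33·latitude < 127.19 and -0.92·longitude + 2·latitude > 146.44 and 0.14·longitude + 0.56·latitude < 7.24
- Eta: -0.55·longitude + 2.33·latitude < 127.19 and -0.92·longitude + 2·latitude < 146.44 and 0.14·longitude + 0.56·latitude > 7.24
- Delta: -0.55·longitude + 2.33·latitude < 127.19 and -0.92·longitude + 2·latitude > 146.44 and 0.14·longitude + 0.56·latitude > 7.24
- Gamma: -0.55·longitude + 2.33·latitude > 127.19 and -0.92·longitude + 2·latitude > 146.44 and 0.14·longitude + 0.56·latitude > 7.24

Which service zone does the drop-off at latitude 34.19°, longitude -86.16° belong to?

Zeta

-0.55·-86.16 + 2.33·34.19 = 127.051, which is < 127.19
-0.92·-86.16 + 2·34.19 = 147.647, which is > 146.44
0.14·-86.16 + 0.56·34.19 = 7.084, which is < 7.24
This sign pattern matches Zeta.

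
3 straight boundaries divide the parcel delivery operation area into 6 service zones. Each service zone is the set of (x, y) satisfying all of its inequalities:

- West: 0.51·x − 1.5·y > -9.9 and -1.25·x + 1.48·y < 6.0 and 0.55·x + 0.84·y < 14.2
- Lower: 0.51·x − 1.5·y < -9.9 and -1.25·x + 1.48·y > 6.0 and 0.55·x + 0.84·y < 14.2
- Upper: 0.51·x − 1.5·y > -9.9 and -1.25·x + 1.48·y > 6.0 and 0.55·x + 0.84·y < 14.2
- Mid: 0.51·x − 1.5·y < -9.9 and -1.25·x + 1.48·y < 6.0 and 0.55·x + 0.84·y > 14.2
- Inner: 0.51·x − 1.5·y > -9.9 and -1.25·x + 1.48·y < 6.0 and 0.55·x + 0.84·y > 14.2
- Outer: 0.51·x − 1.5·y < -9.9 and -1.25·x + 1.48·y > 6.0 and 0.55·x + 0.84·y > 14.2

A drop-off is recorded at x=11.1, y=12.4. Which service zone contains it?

0.51·11.1 − 1.5·12.4 = -12.939, which is < -9.9
-1.25·11.1 + 1.48·12.4 = 4.477, which is < 6.0
0.55·11.1 + 0.84·12.4 = 16.521, which is > 14.2
This sign pattern matches Mid.

Mid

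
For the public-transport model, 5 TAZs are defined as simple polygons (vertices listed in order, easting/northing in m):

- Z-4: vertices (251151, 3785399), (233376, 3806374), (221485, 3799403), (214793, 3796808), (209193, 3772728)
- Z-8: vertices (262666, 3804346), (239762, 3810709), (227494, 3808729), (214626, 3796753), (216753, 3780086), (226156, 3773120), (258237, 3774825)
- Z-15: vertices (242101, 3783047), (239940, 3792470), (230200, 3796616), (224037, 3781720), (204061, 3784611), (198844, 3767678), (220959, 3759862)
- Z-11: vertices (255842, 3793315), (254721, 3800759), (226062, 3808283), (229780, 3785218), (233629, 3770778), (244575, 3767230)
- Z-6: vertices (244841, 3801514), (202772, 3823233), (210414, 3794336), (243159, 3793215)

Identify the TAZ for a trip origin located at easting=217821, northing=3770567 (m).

Cast a ray rightward from (217821, 3770567). For each polygon, the edges (by vertex number in listed order) whose endpoints lie on opposite sides of northing = 3770567, where each meets that height, and whether that is right or left of the point:
Z-4: no edge straddles that height → 0 crossings.
Z-8: no edge straddles that height → 0 crossings.
Z-15: 5–6 at easting≈199734.1 (left), 7–1 at easting≈230720.7 (right) → 1 crossing.
Z-11: 5–6 at easting≈234280.0 (right), 6–1 at easting≈246016.4 (right) → 2 crossings.
Z-6: no edge straddles that height → 0 crossings.
Only Z-15 has an odd count, so the point is inside Z-15.

Z-15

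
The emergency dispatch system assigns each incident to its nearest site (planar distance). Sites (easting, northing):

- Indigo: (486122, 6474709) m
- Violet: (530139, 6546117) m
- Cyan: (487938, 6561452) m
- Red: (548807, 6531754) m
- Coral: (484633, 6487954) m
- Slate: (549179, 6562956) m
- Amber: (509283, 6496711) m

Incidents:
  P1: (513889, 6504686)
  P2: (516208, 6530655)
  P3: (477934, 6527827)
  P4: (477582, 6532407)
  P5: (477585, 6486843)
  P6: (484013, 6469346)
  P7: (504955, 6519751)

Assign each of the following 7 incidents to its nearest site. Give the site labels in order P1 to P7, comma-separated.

P1 → Amber (d²=84815861.00)
P2 → Violet (d²=433146205.00)
P3 → Cyan (d²=1230720641.00)
P4 → Cyan (d²=950858761.00)
P5 → Coral (d²=50908625.00)
P6 → Indigo (d²=33209650.00)
P7 → Amber (d²=549573184.00)

Amber, Violet, Cyan, Cyan, Coral, Indigo, Amber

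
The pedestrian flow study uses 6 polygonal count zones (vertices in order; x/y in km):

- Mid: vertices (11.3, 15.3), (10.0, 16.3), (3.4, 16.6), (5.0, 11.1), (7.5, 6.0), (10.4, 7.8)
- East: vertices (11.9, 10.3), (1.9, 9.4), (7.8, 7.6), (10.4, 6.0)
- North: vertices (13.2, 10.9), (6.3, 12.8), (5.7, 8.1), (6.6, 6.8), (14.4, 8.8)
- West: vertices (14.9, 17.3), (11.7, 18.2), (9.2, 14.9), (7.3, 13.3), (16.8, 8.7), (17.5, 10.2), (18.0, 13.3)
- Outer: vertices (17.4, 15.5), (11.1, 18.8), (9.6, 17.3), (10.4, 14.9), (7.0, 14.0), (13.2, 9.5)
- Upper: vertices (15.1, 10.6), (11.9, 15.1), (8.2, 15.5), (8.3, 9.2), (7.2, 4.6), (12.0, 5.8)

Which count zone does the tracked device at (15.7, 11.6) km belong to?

Cast a ray rightward from (15.7, 11.6). For each polygon, the edges (by vertex number in listed order) whose endpoints lie on opposite sides of y = 11.6, where each meets that height, and whether that is right or left of the point:
Mid: 3–4 at x≈4.85 (left), 6–1 at x≈10.86 (left) → 0 crossings.
East: no edge straddles that height → 0 crossings.
North: 1–2 at x≈10.66 (left), 2–3 at x≈6.15 (left) → 0 crossings.
West: 4–5 at x≈10.81 (left), 6–7 at x≈17.73 (right) → 1 crossing.
Outer: 5–6 at x≈10.31 (left), 6–1 at x≈14.67 (left) → 0 crossings.
Upper: 1–2 at x≈14.39 (left), 3–4 at x≈8.26 (left) → 0 crossings.
Only West has an odd count, so the point is inside West.

West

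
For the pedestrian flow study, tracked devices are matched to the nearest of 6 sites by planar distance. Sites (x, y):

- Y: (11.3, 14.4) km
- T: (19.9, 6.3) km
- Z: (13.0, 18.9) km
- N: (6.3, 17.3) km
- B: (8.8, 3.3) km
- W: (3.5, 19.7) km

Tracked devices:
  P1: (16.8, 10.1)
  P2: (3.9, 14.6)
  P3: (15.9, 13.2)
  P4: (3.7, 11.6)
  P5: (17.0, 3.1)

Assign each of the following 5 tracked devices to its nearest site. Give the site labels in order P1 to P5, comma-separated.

P1 → T (d²=24.05)
P2 → N (d²=13.05)
P3 → Y (d²=22.60)
P4 → N (d²=39.25)
P5 → T (d²=18.65)

T, N, Y, N, T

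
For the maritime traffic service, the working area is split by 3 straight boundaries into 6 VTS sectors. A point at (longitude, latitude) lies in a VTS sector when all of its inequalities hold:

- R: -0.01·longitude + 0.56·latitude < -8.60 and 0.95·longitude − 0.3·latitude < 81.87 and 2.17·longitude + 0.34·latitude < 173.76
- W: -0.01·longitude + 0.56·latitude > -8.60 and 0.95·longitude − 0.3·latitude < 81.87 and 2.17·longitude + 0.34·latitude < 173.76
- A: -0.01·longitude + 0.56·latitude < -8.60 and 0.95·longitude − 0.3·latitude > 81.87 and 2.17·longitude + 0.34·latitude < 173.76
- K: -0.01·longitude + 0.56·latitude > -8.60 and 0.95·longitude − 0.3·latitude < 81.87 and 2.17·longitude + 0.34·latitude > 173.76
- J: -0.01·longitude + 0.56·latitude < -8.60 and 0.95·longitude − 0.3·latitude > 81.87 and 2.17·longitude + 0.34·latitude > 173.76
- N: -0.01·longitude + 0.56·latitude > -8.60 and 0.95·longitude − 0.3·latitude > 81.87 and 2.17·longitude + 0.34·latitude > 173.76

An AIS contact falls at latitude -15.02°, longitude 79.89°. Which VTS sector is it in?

-0.01·79.89 + 0.56·-15.02 = -9.210, which is < -8.60
0.95·79.89 − 0.3·-15.02 = 80.401, which is < 81.87
2.17·79.89 + 0.34·-15.02 = 168.255, which is < 173.76
This sign pattern matches R.

R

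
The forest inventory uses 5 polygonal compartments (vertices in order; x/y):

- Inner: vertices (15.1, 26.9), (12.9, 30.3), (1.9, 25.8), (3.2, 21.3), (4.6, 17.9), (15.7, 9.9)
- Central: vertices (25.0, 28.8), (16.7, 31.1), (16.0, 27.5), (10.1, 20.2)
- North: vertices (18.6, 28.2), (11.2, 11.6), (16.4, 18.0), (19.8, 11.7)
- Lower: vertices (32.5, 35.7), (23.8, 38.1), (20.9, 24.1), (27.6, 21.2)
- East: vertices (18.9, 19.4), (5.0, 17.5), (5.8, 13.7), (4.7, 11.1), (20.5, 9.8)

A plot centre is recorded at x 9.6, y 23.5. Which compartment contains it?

Cast a ray rightward from (9.6, 23.5). For each polygon, the edges (by vertex number in listed order) whose endpoints lie on opposite sides of y = 23.5, where each meets that height, and whether that is right or left of the point:
Inner: 3–4 at x≈2.56 (left), 6–1 at x≈15.22 (right) → 1 crossing.
Central: 3–4 at x≈12.77 (right), 4–1 at x≈15.82 (right) → 2 crossings.
North: 1–2 at x≈16.50 (right), 4–1 at x≈18.94 (right) → 2 crossings.
Lower: 3–4 at x≈22.29 (right), 4–1 at x≈28.38 (right) → 2 crossings.
East: no edge straddles that height → 0 crossings.
Only Inner has an odd count, so the point is inside Inner.

Inner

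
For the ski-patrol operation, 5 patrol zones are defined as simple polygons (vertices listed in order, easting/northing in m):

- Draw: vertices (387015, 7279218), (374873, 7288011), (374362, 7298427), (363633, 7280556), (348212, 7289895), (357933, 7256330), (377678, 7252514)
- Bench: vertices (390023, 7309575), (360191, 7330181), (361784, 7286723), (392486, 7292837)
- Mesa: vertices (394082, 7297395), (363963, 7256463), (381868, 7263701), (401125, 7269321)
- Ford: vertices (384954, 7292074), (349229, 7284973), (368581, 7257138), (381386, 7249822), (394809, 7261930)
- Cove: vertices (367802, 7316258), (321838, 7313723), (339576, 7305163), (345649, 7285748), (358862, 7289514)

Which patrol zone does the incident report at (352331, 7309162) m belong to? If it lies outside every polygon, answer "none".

Cast a ray rightward from (352331, 7309162). For each polygon, the edges (by vertex number in listed order) whose endpoints lie on opposite sides of northing = 7309162, where each meets that height, and whether that is right or left of the point:
Draw: no edge straddles that height → 0 crossings.
Bench: 2–3 at easting≈360961.5 (right), 4–1 at easting≈390083.8 (right) → 2 crossings.
Mesa: no edge straddles that height → 0 crossings.
Ford: no edge straddles that height → 0 crossings.
Cove: 2–3 at easting≈331289.3 (left), 5–1 at easting≈365429.9 (right) → 1 crossing.
Only Cove has an odd count, so the point is inside Cove.

Cove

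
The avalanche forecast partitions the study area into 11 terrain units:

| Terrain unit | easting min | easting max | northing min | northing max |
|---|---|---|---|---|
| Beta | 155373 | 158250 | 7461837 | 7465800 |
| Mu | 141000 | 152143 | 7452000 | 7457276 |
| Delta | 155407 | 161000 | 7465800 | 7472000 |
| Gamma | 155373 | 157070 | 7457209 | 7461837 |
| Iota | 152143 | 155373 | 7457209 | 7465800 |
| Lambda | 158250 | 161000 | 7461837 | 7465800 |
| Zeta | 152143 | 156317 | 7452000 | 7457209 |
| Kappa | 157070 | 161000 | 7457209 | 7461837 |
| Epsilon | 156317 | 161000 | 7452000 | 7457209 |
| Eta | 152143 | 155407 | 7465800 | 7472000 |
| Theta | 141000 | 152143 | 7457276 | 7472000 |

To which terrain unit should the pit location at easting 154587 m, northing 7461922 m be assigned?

The point has easting = 154587 and northing = 7461922.
Only Iota satisfies 152143 ≤ easting ≤ 155373 and 7457209 ≤ northing ≤ 7465800.

Iota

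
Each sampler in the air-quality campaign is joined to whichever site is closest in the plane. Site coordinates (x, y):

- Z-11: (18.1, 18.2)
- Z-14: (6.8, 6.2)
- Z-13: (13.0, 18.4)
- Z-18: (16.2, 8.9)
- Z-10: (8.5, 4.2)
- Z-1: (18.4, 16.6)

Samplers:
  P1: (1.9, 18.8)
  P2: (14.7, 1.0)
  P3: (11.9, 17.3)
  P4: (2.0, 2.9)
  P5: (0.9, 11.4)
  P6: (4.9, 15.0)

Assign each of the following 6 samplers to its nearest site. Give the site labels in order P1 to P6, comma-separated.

P1 → Z-13 (d²=123.37)
P2 → Z-10 (d²=48.68)
P3 → Z-13 (d²=2.42)
P4 → Z-14 (d²=33.93)
P5 → Z-14 (d²=61.85)
P6 → Z-13 (d²=77.17)

Z-13, Z-10, Z-13, Z-14, Z-14, Z-13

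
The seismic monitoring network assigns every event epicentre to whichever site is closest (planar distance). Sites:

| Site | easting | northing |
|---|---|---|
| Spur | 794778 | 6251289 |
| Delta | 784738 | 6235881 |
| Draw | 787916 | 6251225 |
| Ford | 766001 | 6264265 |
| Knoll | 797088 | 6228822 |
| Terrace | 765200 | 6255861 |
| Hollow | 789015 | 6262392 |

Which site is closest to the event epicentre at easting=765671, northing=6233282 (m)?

Delta

Squared distances to each site:
Spur: 1171469498.000; Delta: 370305290.000; Draw: 816791274.000; Ford: 960055189.000; Knoll: 1006919489.000; Terrace: 510033082.000; Hollow: 1392334436.000.
Minimum at Delta.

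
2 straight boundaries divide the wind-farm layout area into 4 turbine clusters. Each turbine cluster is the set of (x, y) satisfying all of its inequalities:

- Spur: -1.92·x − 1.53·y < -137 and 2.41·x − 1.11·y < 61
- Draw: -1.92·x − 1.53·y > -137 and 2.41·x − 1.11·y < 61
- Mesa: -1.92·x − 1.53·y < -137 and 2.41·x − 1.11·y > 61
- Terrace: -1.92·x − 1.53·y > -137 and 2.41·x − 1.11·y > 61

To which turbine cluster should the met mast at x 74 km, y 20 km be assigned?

Mesa

-1.92·74 − 1.53·20 = -172.680, which is < -137
2.41·74 − 1.11·20 = 156.140, which is > 61
This sign pattern matches Mesa.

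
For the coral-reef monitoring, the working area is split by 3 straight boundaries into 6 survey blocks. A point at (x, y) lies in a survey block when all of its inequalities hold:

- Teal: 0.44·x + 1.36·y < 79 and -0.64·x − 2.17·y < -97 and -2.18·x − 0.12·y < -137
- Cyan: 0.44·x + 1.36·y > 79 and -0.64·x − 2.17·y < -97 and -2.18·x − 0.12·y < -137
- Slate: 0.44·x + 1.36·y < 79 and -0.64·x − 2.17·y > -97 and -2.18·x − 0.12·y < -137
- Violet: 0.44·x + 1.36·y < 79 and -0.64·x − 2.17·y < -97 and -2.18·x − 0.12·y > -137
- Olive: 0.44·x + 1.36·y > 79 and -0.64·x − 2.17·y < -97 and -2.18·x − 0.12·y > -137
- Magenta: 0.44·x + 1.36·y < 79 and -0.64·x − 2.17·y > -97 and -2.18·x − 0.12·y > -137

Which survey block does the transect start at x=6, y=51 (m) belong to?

Violet

0.44·6 + 1.36·51 = 72.000, which is < 79
-0.64·6 − 2.17·51 = -114.510, which is < -97
-2.18·6 − 0.12·51 = -19.200, which is > -137
This sign pattern matches Violet.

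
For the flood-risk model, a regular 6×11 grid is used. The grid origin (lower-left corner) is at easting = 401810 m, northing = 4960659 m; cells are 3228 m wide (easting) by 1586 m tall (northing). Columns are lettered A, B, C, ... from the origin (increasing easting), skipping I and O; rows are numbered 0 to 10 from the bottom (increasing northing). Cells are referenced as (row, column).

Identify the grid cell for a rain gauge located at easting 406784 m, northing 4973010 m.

Column index: ⌊(406784 − 401810) / 3228⌋ = ⌊1.541⌋ = 1 → column B
Row offset from origin: ⌊(4973010 − 4960659) / 1586⌋ = ⌊7.788⌋ = 7 → row 7

(7, B)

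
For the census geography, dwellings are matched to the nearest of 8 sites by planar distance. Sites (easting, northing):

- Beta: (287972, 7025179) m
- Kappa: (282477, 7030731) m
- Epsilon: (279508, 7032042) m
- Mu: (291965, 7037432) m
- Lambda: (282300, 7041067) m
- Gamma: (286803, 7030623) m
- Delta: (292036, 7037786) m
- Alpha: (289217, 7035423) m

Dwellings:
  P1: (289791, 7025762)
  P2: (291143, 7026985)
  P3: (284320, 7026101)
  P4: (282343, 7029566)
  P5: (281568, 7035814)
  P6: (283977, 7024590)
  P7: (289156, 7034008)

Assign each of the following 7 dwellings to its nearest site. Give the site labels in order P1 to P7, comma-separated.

Beta, Beta, Beta, Kappa, Epsilon, Beta, Alpha

P1 → Beta (d²=3648650.00)
P2 → Beta (d²=13316877.00)
P3 → Beta (d²=14187188.00)
P4 → Kappa (d²=1375181.00)
P5 → Epsilon (d²=18471584.00)
P6 → Beta (d²=16306946.00)
P7 → Alpha (d²=2005946.00)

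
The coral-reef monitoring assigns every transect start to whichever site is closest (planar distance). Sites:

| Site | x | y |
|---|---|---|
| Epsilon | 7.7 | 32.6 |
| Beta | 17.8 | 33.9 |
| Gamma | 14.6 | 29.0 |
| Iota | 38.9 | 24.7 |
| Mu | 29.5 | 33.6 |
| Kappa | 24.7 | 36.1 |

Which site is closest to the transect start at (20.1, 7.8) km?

Gamma

Squared distances to each site:
Epsilon: 768.800; Beta: 686.500; Gamma: 479.690; Iota: 639.050; Mu: 754.000; Kappa: 822.050.
Minimum at Gamma.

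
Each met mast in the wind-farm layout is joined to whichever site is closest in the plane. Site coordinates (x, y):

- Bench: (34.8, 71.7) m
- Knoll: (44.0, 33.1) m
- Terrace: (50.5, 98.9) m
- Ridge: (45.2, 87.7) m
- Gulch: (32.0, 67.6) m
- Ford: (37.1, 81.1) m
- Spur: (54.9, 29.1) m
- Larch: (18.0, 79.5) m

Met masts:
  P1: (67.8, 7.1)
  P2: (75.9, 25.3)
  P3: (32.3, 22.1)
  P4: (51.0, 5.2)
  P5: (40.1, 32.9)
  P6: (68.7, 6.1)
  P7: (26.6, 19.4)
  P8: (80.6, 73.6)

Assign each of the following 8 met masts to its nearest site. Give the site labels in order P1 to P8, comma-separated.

Spur, Spur, Knoll, Spur, Knoll, Spur, Knoll, Ridge

P1 → Spur (d²=650.41)
P2 → Spur (d²=455.44)
P3 → Knoll (d²=257.89)
P4 → Spur (d²=586.42)
P5 → Knoll (d²=15.25)
P6 → Spur (d²=719.44)
P7 → Knoll (d²=490.45)
P8 → Ridge (d²=1451.97)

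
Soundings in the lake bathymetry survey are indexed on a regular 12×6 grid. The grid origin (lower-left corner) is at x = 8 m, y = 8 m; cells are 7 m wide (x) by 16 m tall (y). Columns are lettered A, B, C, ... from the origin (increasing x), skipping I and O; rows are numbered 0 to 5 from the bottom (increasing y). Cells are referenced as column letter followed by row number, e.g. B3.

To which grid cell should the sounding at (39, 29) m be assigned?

Column index: ⌊(39 − 8) / 7⌋ = ⌊4.429⌋ = 4 → column E
Row offset from origin: ⌊(29 − 8) / 16⌋ = ⌊1.312⌋ = 1 → row 1

E1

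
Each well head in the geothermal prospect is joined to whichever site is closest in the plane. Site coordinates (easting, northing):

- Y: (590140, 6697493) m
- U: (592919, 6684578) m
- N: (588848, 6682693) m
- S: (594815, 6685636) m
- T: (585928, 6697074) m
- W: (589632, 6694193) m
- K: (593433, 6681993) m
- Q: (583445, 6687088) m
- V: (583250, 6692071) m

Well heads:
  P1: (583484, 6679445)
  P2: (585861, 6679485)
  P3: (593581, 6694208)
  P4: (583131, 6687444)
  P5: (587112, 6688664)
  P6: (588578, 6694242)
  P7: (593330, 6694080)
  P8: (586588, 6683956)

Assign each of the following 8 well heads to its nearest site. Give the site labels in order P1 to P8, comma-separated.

P1 → N (d²=39322000.00)
P2 → N (d²=19213433.00)
P3 → W (d²=15594826.00)
P4 → Q (d²=225332.00)
P5 → Q (d²=15930665.00)
P6 → W (d²=1113317.00)
P7 → W (d²=13687973.00)
P8 → N (d²=6702769.00)

N, N, W, Q, Q, W, W, N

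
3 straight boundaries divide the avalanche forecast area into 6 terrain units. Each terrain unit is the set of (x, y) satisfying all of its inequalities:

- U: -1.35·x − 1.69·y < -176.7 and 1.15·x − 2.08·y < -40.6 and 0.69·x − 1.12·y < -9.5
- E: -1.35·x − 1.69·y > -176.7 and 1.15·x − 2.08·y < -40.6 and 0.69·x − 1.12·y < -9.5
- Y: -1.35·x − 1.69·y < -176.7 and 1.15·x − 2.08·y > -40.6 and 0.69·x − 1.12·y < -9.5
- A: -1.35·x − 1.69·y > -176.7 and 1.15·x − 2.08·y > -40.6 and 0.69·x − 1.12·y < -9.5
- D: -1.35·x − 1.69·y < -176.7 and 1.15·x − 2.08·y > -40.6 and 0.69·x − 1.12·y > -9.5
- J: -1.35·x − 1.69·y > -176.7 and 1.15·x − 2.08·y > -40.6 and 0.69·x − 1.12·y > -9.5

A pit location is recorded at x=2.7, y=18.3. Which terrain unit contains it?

-1.35·2.7 − 1.69·18.3 = -34.572, which is > -176.7
1.15·2.7 − 2.08·18.3 = -34.959, which is > -40.6
0.69·2.7 − 1.12·18.3 = -18.633, which is < -9.5
This sign pattern matches A.

A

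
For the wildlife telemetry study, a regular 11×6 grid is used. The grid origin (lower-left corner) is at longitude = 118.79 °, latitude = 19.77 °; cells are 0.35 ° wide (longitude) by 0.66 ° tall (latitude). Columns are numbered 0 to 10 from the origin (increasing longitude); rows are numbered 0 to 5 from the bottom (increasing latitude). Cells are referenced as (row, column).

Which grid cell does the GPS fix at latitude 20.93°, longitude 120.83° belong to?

Column index: ⌊(120.83 − 118.79) / 0.35⌋ = ⌊5.829⌋ = 5
Row offset from origin: ⌊(20.93 − 19.77) / 0.66⌋ = ⌊1.758⌋ = 1 → row 1

(1, 5)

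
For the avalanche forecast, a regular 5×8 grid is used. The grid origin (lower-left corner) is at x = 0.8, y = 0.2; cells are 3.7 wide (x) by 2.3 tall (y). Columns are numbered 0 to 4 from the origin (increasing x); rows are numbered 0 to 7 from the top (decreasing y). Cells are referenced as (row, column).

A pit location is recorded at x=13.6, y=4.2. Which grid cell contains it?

(6, 3)

Column index: ⌊(13.6 − 0.8) / 3.7⌋ = ⌊3.459⌋ = 3
Row offset from origin: ⌊(4.2 − 0.2) / 2.3⌋ = ⌊1.739⌋ = 1 → row 6 (counted from top)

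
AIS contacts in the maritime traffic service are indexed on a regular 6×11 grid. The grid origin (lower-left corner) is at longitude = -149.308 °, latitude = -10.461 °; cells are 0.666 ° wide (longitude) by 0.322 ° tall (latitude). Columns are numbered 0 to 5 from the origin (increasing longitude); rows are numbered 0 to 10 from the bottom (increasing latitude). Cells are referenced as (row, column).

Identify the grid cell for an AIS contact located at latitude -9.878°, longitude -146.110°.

Column index: ⌊(-146.110 − -149.308) / 0.666⌋ = ⌊4.802⌋ = 4
Row offset from origin: ⌊(-9.878 − -10.461) / 0.322⌋ = ⌊1.811⌋ = 1 → row 1

(1, 4)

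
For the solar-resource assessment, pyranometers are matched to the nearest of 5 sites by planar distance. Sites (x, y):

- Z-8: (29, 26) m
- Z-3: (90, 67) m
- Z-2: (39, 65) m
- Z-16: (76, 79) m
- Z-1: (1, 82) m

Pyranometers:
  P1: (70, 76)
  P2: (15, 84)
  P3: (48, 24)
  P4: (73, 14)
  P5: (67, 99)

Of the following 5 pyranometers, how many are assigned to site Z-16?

2

P1 → Z-16
P2 → Z-1
P3 → Z-8
P4 → Z-8
P5 → Z-16
2 of the 5 go to Z-16.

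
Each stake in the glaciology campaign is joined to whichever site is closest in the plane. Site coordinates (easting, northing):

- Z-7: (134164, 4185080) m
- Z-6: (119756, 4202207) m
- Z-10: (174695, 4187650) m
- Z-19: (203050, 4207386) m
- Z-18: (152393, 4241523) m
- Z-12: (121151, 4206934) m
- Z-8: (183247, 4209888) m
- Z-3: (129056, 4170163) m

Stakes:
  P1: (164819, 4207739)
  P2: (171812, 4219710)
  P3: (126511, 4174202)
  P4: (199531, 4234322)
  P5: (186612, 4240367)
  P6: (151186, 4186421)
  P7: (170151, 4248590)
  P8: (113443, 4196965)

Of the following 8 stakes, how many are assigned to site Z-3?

P1 → Z-8
P2 → Z-8
P3 → Z-3
P4 → Z-19
P5 → Z-8
P6 → Z-7
P7 → Z-18
P8 → Z-6
1 of the 8 goes to Z-3.

1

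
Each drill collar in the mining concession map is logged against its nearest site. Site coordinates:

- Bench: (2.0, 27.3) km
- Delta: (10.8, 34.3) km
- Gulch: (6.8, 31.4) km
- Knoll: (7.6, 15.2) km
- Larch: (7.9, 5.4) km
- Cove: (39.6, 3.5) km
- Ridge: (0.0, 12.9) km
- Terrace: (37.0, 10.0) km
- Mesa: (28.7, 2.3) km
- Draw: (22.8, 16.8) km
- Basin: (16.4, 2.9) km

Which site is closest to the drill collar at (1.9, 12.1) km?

Ridge

Squared distances to each site:
Bench: 231.050; Delta: 572.050; Gulch: 396.500; Knoll: 42.100; Larch: 80.890; Cove: 1495.250; Ridge: 4.250; Terrace: 1236.420; Mesa: 814.280; Draw: 458.900; Basin: 294.890.
Minimum at Ridge.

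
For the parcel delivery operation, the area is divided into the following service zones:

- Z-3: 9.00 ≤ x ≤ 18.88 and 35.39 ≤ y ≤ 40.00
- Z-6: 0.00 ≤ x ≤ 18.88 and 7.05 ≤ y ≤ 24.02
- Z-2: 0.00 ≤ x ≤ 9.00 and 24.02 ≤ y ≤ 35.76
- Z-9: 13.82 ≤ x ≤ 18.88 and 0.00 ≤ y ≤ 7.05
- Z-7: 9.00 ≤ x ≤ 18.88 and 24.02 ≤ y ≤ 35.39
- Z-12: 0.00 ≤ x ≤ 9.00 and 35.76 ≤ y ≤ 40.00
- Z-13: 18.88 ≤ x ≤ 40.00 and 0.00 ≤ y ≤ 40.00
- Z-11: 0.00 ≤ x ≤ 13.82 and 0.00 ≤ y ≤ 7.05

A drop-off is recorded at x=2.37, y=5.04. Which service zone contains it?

The point has x = 2.37 and y = 5.04.
Only Z-11 satisfies 0.00 ≤ x ≤ 13.82 and 0.00 ≤ y ≤ 7.05.

Z-11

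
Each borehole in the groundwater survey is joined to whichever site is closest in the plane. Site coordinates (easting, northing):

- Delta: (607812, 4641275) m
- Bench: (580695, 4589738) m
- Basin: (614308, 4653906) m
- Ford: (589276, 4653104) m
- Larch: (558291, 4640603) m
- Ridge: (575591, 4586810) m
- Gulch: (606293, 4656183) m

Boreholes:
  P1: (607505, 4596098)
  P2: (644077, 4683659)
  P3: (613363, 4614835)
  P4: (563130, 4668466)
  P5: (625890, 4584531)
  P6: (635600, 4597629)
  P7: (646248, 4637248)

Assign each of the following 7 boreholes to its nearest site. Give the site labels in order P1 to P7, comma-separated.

Bench, Basin, Delta, Larch, Bench, Delta, Basin

P1 → Bench (d²=759225700.00)
P2 → Basin (d²=1771434370.00)
P3 → Delta (d²=729887201.00)
P4 → Larch (d²=799762690.00)
P5 → Bench (d²=2069700874.00)
P6 → Delta (d²=2677146260.00)
P7 → Basin (d²=1297652564.00)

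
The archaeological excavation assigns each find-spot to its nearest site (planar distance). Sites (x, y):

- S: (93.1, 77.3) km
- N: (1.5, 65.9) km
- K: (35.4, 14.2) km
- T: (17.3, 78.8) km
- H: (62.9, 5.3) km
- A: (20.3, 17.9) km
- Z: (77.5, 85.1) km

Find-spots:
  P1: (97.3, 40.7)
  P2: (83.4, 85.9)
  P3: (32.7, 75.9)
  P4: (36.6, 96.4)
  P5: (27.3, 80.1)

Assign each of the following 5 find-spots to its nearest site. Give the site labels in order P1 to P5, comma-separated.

P1 → S (d²=1357.20)
P2 → Z (d²=35.45)
P3 → T (d²=245.57)
P4 → T (d²=682.25)
P5 → T (d²=101.69)

S, Z, T, T, T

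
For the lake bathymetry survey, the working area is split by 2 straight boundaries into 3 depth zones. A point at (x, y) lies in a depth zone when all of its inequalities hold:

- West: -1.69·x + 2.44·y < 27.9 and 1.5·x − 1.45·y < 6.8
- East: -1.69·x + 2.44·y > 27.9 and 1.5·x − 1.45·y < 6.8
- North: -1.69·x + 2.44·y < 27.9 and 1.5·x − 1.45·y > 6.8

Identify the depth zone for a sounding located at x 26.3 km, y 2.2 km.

-1.69·26.3 + 2.44·2.2 = -39.079, which is < 27.9
1.5·26.3 − 1.45·2.2 = 36.260, which is > 6.8
This sign pattern matches North.

North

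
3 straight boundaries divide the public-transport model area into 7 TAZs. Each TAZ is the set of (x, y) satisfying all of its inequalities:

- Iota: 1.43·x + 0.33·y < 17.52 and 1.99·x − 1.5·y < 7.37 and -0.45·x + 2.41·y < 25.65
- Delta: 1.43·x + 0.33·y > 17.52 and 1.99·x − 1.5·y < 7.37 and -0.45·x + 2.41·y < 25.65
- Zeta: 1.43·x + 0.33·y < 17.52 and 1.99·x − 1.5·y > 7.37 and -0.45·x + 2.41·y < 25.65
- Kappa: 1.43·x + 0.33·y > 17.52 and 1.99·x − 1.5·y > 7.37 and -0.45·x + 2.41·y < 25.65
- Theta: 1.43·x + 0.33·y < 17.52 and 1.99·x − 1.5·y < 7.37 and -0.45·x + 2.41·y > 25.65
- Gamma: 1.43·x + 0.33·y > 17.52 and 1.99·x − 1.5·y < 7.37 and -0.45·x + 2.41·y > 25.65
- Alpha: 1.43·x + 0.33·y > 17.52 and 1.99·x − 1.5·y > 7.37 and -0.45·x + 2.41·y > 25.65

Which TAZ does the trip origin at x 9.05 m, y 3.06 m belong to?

Zeta

1.43·9.05 + 0.33·3.06 = 13.951, which is < 17.52
1.99·9.05 − 1.5·3.06 = 13.420, which is > 7.37
-0.45·9.05 + 2.41·3.06 = 3.302, which is < 25.65
This sign pattern matches Zeta.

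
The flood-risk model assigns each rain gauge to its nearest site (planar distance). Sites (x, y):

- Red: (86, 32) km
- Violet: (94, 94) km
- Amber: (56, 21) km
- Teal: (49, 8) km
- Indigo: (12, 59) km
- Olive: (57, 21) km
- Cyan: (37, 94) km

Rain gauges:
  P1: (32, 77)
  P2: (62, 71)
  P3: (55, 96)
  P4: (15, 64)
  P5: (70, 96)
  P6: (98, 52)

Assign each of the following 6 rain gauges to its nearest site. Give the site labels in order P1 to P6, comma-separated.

Cyan, Cyan, Cyan, Indigo, Violet, Red

P1 → Cyan (d²=314.00)
P2 → Cyan (d²=1154.00)
P3 → Cyan (d²=328.00)
P4 → Indigo (d²=34.00)
P5 → Violet (d²=580.00)
P6 → Red (d²=544.00)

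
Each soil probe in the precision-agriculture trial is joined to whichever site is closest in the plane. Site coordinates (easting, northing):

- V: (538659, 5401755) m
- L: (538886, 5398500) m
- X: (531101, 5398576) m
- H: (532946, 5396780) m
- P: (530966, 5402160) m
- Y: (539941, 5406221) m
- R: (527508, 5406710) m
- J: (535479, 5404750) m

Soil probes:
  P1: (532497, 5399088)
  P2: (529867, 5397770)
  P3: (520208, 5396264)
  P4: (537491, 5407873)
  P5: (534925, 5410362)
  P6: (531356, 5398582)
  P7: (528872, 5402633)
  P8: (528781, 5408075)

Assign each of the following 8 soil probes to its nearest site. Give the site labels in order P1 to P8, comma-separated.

X, X, X, Y, J, X, P, R

P1 → X (d²=2210960.00)
P2 → X (d²=2172392.00)
P3 → X (d²=124002793.00)
P4 → Y (d²=8731604.00)
P5 → J (d²=31801460.00)
P6 → X (d²=65061.00)
P7 → P (d²=4608565.00)
P8 → R (d²=3483754.00)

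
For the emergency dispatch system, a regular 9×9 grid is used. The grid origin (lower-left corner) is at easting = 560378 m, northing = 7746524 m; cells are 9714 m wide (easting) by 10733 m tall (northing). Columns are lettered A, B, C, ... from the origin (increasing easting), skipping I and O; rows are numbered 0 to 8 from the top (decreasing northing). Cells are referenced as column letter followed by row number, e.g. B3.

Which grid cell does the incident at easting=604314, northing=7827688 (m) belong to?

Column index: ⌊(604314 − 560378) / 9714⌋ = ⌊4.523⌋ = 4 → column E
Row offset from origin: ⌊(7827688 − 7746524) / 10733⌋ = ⌊7.562⌋ = 7 → row 1 (counted from top)

E1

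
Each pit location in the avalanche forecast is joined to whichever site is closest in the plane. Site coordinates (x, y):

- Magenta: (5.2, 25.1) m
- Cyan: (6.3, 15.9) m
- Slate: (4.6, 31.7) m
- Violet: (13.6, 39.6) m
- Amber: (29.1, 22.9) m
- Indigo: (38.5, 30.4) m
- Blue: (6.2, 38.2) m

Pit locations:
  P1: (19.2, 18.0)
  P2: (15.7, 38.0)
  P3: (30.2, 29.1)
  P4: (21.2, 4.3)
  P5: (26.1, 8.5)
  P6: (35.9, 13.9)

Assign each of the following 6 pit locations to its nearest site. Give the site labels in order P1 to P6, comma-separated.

Amber, Violet, Amber, Cyan, Amber, Amber

P1 → Amber (d²=122.02)
P2 → Violet (d²=6.97)
P3 → Amber (d²=39.65)
P4 → Cyan (d²=356.57)
P5 → Amber (d²=216.36)
P6 → Amber (d²=127.24)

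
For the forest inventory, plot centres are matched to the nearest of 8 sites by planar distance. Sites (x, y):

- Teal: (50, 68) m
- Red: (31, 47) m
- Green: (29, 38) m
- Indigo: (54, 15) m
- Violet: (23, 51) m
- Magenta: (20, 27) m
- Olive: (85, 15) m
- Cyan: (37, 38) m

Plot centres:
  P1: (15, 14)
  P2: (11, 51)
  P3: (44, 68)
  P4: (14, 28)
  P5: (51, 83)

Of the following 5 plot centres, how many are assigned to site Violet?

1

P1 → Magenta
P2 → Violet
P3 → Teal
P4 → Magenta
P5 → Teal
1 of the 5 goes to Violet.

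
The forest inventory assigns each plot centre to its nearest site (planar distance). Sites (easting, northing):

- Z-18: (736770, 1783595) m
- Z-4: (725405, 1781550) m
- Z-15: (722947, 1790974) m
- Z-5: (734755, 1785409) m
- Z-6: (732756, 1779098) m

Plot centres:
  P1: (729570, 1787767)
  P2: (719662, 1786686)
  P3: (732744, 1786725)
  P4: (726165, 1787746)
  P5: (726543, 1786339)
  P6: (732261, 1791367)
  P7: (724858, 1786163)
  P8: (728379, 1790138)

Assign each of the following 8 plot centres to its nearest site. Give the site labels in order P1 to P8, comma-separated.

P1 → Z-5 (d²=32444389.00)
P2 → Z-15 (d²=29178169.00)
P3 → Z-5 (d²=5775977.00)
P4 → Z-15 (d²=20775508.00)
P5 → Z-4 (d²=24229565.00)
P6 → Z-5 (d²=41717800.00)
P7 → Z-4 (d²=21578978.00)
P8 → Z-15 (d²=30205520.00)

Z-5, Z-15, Z-5, Z-15, Z-4, Z-5, Z-4, Z-15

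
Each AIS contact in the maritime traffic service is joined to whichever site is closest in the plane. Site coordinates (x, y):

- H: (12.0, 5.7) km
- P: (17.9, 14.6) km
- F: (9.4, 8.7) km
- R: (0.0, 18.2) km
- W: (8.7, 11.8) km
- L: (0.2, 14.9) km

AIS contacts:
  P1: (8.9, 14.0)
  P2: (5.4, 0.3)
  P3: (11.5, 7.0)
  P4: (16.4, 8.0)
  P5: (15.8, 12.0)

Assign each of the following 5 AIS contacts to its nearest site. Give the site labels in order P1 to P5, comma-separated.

W, H, H, H, P

P1 → W (d²=4.88)
P2 → H (d²=72.72)
P3 → H (d²=1.94)
P4 → H (d²=24.65)
P5 → P (d²=11.17)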